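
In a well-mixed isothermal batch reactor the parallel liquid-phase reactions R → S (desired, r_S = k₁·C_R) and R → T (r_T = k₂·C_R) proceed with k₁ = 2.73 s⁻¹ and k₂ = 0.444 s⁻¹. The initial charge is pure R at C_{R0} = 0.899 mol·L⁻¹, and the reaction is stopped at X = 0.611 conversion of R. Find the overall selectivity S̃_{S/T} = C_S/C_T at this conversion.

6.15

C_R = C_{R0}(1−X) = 0.3497 mol·L⁻¹.
Both paths are first order in R, so the instantaneous fraction to S is constant: dC_S/d(−C_R) = k₁/(k₁+k₂) = 0.8601.
C_S = 0.8601·(C_{R0}−C_R) = 0.8601×0.5493 = 0.472 mol·L⁻¹.
C_T = (C_{R0}−C_R)−C_S = 0.07684 mol·L⁻¹; S̃_{S/T} = 0.4725/0.07684 = 6.15.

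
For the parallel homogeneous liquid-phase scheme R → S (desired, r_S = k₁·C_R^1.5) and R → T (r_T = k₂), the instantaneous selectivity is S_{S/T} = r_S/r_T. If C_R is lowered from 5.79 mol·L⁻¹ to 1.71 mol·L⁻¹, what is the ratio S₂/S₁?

0.161

S_{S/T} = (k₁/k₂)·C_R^1.5, so S₂/S₁ = (C_{R,2}/C_{R,1})^1.5.
= (1.71/5.79)^1.5 = (0.2953)^1.5 = 0.161.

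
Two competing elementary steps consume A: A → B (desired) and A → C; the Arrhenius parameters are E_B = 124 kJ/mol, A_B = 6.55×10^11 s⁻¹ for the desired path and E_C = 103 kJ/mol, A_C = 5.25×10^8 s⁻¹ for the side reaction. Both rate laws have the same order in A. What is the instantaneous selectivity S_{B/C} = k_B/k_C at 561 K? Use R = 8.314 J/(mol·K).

k_B/k_C = (A_B/A_C)·exp[−(E_B−E_C)/(RT)] = (A_B/A_C)·exp[(E_C−E_B)/(RT)].
(E_C−E_B)/(RT) = (103−124)×10³/(8.314×561) = -21000/4664 = -4.502.
k_B/k_C = (6.55×10^11/5.25×10^8)·exp(-4.502) = 1248 × 0.01108 = 13.8.
Since E_B > E_C, raising the temperature improves selectivity toward B.

13.8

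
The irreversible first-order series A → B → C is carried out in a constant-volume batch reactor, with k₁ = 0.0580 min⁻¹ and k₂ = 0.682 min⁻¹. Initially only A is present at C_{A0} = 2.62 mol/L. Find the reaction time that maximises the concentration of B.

3.95 min

For first-order series the maximum of C_B occurs at t_opt = ln(k₂/k₁)/(k₂−k₁).
= ln(0.682/0.0580)/(0.682−0.0580) = ln(11.76)/0.6240 = 2.465/0.6240 = 3.95 min.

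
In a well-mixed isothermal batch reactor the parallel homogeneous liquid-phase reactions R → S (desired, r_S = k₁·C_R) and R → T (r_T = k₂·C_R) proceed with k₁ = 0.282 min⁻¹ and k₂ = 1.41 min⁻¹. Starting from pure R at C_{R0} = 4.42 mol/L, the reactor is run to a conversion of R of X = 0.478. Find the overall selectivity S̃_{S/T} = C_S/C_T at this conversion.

0.200

C_R = C_{R0}(1−X) = 2.307 mol/L.
Both paths are first order in R, so the instantaneous fraction to S is constant: dC_S/d(−C_R) = k₁/(k₁+k₂) = 0.1667.
C_S = 0.1667·(C_{R0}−C_R) = 0.1667×2.113 = 0.352 mol/L.
C_T = (C_{R0}−C_R)−C_S = 1.761 mol/L; S̃_{S/T} = 0.3521/1.761 = 0.200.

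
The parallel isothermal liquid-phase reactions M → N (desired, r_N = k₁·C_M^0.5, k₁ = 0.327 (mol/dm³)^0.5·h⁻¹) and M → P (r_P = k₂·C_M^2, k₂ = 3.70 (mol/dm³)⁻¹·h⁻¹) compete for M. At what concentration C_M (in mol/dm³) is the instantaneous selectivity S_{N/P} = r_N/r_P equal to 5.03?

S_{N/P} = (k₁/k₂)·C_M^-1.5 ⇒ C_M = (S·k₂/k₁)^(1/(-1.5)).
= (5.03×3.70/0.327)^(-0.6667) = (56.91)^(-0.6667) = 0.0676 mol/dm³.

0.0676 mol/dm³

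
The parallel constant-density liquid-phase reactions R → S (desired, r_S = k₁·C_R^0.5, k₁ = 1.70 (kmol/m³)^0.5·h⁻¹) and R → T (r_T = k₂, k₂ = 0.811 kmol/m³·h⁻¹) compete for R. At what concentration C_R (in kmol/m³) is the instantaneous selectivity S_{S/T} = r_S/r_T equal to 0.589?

0.0790 kmol/m³

S_{S/T} = (k₁/k₂)·C_R^0.5 ⇒ C_R = (S·k₂/k₁)^(2).
= (0.589×0.811/1.70)^(2) = (0.2810)^(2) = 0.0790 kmol/m³.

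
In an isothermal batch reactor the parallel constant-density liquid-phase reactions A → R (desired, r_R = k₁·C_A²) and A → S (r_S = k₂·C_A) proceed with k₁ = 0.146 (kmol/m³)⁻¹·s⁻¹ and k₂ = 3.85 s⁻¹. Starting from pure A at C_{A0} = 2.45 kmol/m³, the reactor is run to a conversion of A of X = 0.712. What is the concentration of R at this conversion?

C_A = C_{A0}(1−X) = 0.7056 kmol/m³.
Along a PFR/batch, dC_S/dC_A = −r_S/(r_R+r_S) = −k₂/(k₂+k₁·C_A).
Integrating from C_{A0} to C_A: C_S = (3.85/0.146)·ln[(3.85+0.146·2.45)/(3.85+0.146·0.706)] = 26.37·ln(4.208/3.953) = 1.646 kmol/m³.
Then C_R = (C_{A0}−C_A) − C_S = 1.744 − 1.646 = 0.09795 kmol/m³.

0.0979 kmol/m³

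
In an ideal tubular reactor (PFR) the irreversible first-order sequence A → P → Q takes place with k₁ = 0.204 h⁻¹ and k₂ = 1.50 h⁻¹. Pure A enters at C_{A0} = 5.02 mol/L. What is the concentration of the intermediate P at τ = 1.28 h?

For first-order series with pure A initially, C_P(τ) = k₁C_{A0}/(k₂−k₁)·(e^(−k₁τ) − e^(−k₂τ)).
e^(−k₁τ) = e^(−0.204×1.28) = e^(−0.2611) = 0.7702; e^(−k₂τ) = e^(−1.920) = 0.1466.
C_P = 0.204×5.02/(1.50−0.204) × (0.7702−0.1466) = 0.7902×0.6236 = 0.4927 mol/L.

0.493 mol/L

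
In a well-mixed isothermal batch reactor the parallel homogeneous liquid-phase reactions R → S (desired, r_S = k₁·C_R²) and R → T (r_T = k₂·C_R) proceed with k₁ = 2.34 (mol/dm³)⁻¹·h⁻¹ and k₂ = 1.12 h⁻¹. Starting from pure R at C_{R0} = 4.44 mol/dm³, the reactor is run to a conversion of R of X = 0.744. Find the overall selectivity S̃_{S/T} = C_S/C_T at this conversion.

5.20

C_R = C_{R0}(1−X) = 1.137 mol/dm³.
Along a PFR/batch, dC_T/dC_R = −r_T/(r_S+r_T) = −k₂/(k₂+k₁·C_R).
Integrating from C_{R0} to C_R: C_T = (1.12/2.34)·ln[(1.12+2.34·4.44)/(1.12+2.34·1.14)] = 0.4786·ln(11.51/3.780) = 0.5330 mol/dm³.
Then C_S = (C_{R0}−C_R) − C_T = 3.303 − 0.5330 = 2.770 mol/dm³.
S̃_{S/T} = C_S/C_T = 2.770/0.5330 = 5.20.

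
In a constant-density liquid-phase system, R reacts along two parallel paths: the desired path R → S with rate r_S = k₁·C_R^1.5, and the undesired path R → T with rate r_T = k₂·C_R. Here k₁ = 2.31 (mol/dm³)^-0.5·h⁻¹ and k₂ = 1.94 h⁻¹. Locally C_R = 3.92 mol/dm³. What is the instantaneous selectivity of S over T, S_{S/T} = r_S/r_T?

S_{S/T} = r_S/r_T = (k₁·C_R^1.5)/(k₂·C_R) = (k₁/k₂)·C_R^0.5.
= (2.31×3.920^1.5) / (1.94×3.920) = 17.93/7.605 = 2.36.

2.36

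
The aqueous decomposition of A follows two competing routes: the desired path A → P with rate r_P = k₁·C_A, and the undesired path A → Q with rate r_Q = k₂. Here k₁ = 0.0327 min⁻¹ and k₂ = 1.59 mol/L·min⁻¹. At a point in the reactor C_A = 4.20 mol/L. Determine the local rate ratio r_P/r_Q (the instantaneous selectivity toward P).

0.0864

S_{P/Q} = r_P/r_Q = (k₁·C_A)/(k₂) = (k₁/k₂)·C_A.
= (0.0327×4.200) / (1.59) = 0.1373/1.590 = 0.0864.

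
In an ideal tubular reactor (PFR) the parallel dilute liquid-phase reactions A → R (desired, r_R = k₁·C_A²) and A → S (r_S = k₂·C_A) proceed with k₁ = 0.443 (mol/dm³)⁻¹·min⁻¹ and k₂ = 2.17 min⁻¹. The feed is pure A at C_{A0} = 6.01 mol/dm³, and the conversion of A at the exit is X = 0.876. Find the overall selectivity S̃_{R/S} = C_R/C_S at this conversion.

0.631

C_A = C_{A0}(1−X) = 0.7452 mol/dm³.
Along a PFR/batch, dC_S/dC_A = −r_S/(r_R+r_S) = −k₂/(k₂+k₁·C_A).
Integrating from C_{A0} to C_A: C_S = (2.17/0.443)·ln[(2.17+0.443·6.01)/(2.17+0.443·0.745)] = 4.898·ln(4.832/2.500) = 3.228 mol/dm³.
Then C_R = (C_{A0}−C_A) − C_S = 5.265 − 3.228 = 2.037 mol/dm³.
S̃_{R/S} = C_R/C_S = 2.037/3.228 = 0.631.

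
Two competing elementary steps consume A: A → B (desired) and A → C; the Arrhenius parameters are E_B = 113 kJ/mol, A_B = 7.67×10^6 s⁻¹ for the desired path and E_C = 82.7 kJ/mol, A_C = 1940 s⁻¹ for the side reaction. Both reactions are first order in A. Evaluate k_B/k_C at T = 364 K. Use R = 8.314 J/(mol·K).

k_B/k_C = (A_B/A_C)·exp[−(E_B−E_C)/(RT)] = (A_B/A_C)·exp[(E_C−E_B)/(RT)].
(E_C−E_B)/(RT) = (82.7−113)×10³/(8.314×364) = -30300/3026 = -10.01.
k_B/k_C = (7.67×10^6/1940)·exp(-10.01) = 3954 × 4.485×10^-5 = 0.177.
Since E_B > E_C, raising the temperature improves selectivity toward B.

0.177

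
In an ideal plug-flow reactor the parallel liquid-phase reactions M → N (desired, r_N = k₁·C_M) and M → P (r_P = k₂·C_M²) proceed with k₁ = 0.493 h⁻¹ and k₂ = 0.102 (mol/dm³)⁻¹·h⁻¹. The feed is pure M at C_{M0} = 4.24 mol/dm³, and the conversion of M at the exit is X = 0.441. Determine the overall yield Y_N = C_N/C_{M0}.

C_M = C_{M0}(1−X) = 2.370 mol/dm³.
Along a PFR/batch, dC_N/dC_M = −r_N/(r_N+r_P) = −k₁/(k₁+k₂·C_M).
Integrating from C_{M0} to C_M: C_N = (0.493/0.102)·ln[(0.493+0.102·4.24)/(0.493+0.102·2.37)] = 4.833·ln(0.9255/0.7348) = 1.115 mol/dm³.
Y_N = C_N/C_{M0} = 1.115/4.24 = 0.263.

0.263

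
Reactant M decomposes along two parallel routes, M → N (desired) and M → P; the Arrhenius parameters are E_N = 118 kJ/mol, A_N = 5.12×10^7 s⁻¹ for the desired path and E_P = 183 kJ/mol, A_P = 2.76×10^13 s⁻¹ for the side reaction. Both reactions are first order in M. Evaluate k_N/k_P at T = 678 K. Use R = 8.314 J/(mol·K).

0.189

Since both paths have the same order in M, the concentration cancels and S_{N/P} = k_N/k_P = (A_N/A_P)·exp[(E_P−E_N)/(RT)].
(E_P−E_N)/(RT) = (183−118)×10³/(8.314×678) = 65000/5637 = 11.53.
k_N/k_P = (5.12×10^7/2.76×10^13)·exp(11.53) = 1.855×10^-6 × 1.018×10^5 = 0.189.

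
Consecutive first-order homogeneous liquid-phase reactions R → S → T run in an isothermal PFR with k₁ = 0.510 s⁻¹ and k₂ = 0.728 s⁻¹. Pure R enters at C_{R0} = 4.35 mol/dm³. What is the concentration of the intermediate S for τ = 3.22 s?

The intermediate concentration in a first-order A→B→C sequence is C_S = k₁C_{R0}(e^(−k₁τ) − e^(−k₂τ))/(k₂−k₁).
e^(−k₁τ) = e^(−0.510×3.22) = e^(−1.642) = 0.1936; e^(−k₂τ) = e^(−2.344) = 0.09593.
C_S = 0.510×4.35/(0.728−0.510) × (0.1936−0.09593) = 10.18×0.09763 = 0.9935 mol/dm³.

0.994 mol/dm³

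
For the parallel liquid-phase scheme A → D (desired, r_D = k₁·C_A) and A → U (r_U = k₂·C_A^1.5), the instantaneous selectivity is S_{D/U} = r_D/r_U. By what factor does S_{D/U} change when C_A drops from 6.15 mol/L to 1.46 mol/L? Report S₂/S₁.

S_{D/U} = (k₁/k₂)·C_A^-0.5, so S₂/S₁ = (C_{A,2}/C_{A,1})^-0.5.
= (1.46/6.15)^(-0.5) = (0.2374)^(-0.5) = 2.05.
Selectivity toward D rises as C_A falls — low-concentration operation is favoured.

2.05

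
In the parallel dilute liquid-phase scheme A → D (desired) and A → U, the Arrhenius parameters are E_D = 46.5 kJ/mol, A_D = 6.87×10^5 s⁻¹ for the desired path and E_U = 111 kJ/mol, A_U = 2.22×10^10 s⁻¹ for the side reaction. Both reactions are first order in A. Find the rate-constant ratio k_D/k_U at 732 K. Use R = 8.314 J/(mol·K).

1.24

Since both paths have the same order in A, the concentration cancels and S_{D/U} = k_D/k_U = (A_D/A_U)·exp[(E_U−E_D)/(RT)].
(E_U−E_D)/(RT) = (111−46.5)×10³/(8.314×732) = 64500/6086 = 10.60.
k_D/k_U = (6.87×10^5/2.22×10^10)·exp(10.60) = 3.095×10^-5 × 40069 = 1.24.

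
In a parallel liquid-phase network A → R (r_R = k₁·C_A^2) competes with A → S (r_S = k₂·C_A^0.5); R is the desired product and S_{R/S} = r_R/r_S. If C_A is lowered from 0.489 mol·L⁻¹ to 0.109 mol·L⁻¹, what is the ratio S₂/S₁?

0.105

S_{R/S} = (k₁/k₂)·C_A^1.5, so S₂/S₁ = (C_{A,2}/C_{A,1})^1.5.
= (0.109/0.489)^1.5 = (0.2229)^1.5 = 0.105.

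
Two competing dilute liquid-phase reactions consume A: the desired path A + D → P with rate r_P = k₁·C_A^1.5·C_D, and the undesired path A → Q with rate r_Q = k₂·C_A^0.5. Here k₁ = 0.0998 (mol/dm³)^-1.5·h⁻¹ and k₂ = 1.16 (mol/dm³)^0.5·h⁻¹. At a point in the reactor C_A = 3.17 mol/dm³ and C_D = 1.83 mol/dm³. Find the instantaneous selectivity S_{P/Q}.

0.499

S_{P/Q} = r_P/r_Q = (k₁·C_A^1.5·C_D)/(k₂·C_A^0.5) = (k₁/k₂)·C_A·C_D.
= (0.0998×3.170^1.5×1.830) / (1.16×3.170^0.5) = 1.031/2.065 = 0.499.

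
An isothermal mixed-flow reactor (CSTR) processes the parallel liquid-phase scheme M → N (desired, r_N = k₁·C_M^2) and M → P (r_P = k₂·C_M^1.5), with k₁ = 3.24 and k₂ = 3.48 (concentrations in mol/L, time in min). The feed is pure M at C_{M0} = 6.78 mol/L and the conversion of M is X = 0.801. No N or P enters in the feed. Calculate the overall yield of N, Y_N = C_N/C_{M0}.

0.416

Exit C_M = C_{M0}(1−X) = 6.78×0.199 = 1.349 mol/L.
Rates in a CSTR are evaluated at the outlet concentration: r_N = 3.24×1.349^2 = 5.898, r_P = 3.48×1.349^1.5 = 5.454.
Fraction of consumed M going to N: r_N/(r_N+r_P) = 0.5196.
C_N = 0.5196·C_{M0}·X = 0.5196×6.78×0.801 = 2.82 mol/L; Y_N = C_N/C_{M0} = 0.416.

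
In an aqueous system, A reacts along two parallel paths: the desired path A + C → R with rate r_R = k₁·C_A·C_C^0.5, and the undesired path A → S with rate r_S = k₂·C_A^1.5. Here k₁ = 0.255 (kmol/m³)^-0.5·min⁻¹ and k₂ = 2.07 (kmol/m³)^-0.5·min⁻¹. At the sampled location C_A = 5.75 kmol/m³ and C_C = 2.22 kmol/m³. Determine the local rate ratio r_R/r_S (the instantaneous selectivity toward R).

0.0765

S_{R/S} = r_R/r_S = (k₁·C_A·C_C^0.5)/(k₂·C_A^1.5) = (k₁/k₂)·C_A^-0.5·C_C^0.5.
= (0.255×5.750×2.220^0.5) / (2.07×5.750^1.5) = 2.185/28.54 = 0.0765.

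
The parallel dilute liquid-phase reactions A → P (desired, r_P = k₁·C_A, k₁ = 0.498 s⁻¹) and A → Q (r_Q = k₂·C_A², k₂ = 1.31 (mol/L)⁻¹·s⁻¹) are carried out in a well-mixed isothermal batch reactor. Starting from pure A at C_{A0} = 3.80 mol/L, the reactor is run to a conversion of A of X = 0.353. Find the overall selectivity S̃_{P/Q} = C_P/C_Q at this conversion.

0.123

C_A = C_{A0}(1−X) = 2.459 mol/L.
Along a PFR/batch, dC_P/dC_A = −r_P/(r_P+r_Q) = −k₁/(k₁+k₂·C_A).
Integrating from C_{A0} to C_A: C_P = (0.498/1.31)·ln[(0.498+1.31·3.80)/(0.498+1.31·2.46)] = 0.3802·ln(5.476/3.719) = 0.1471 mol/L.
C_Q = (C_{A0}−C_A)−C_P = 1.194 mol/L; S̃_{P/Q} = 0.1471/1.194 = 0.123.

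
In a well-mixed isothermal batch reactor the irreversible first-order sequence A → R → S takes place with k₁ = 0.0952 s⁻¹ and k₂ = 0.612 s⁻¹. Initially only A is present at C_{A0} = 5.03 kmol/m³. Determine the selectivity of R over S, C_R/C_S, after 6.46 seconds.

For first-order series with pure A initially, C_R(t) = k₁C_{A0}/(k₂−k₁)·(e^(−k₁t) − e^(−k₂t)).
e^(−k₁t) = e^(−0.0952×6.46) = e^(−0.6150) = 0.5406; e^(−k₂t) = e^(−3.954) = 0.01919.
C_R = 0.0952×5.03/(0.612−0.0952) × (0.5406−0.01919) = 0.9266×0.5215 = 0.4832 kmol/m³.
C_A = C_{A0}e^(−k₁t) = 2.719 kmol/m³, so C_S = C_{A0}−C_A−C_R = 1.827 kmol/m³; C_R/C_S = 0.264.

0.264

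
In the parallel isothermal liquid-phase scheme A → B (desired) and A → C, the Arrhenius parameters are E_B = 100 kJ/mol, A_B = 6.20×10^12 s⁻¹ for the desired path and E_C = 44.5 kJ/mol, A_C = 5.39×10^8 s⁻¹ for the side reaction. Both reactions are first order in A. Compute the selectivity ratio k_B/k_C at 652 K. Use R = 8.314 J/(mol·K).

0.411

With equal orders, S_{B/C} = k_B/k_C = (A_B/A_C)·exp[(E_C−E_B)/(RT)].
(E_C−E_B)/(RT) = (44.5−100)×10³/(8.314×652) = -55500/5421 = -10.24.
k_B/k_C = (6.20×10^12/5.39×10^8)·exp(-10.24) = 11503 × 3.577×10^-5 = 0.411.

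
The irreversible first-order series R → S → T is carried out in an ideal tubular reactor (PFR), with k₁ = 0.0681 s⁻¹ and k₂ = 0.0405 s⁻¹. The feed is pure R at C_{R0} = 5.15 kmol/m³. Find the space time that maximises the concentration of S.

For first-order series the maximum of C_S occurs at τ_opt = ln(k₂/k₁)/(k₂−k₁).
= ln(0.0405/0.0681)/(0.0405−0.0681) = ln(0.5947)/-0.02760 = -0.5197/-0.02760 = 18.8 s.

18.8 s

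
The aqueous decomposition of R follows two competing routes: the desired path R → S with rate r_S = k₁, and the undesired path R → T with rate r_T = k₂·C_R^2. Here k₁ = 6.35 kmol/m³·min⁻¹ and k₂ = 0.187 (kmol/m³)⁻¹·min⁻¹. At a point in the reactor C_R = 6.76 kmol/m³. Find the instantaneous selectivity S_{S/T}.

S_{S/T} = r_S/r_T = (k₁)/(k₂·C_R^2) = (k₁/k₂)·C_R^-2.
= (6.35) / (0.187×6.760^2) = 6.350/8.545 = 0.743.
The undesired path is higher order in R, so low C_R (CSTR or dilute feed) favours S.

0.743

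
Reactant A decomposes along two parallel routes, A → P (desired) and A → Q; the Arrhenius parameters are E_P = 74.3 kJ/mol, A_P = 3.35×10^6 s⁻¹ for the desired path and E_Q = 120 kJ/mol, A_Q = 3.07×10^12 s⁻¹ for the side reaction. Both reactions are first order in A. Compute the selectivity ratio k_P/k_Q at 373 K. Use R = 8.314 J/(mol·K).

k_P/k_Q = (A_P/A_Q)·exp[−(E_P−E_Q)/(RT)] = (A_P/A_Q)·exp[(E_Q−E_P)/(RT)].
(E_Q−E_P)/(RT) = (120−74.3)×10³/(8.314×373) = 45700/3101 = 14.74.
k_P/k_Q = (3.35×10^6/3.07×10^12)·exp(14.74) = 1.091×10^-6 × 2.512×10^6 = 2.74.
Since E_P < E_Q, lowering the temperature improves selectivity toward P.

2.74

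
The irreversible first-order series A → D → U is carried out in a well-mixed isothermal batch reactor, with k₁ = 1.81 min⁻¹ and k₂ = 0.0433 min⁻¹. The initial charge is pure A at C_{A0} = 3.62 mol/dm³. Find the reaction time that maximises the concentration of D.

2.11 min

The intermediate peaks when r₁ = r₂, i.e. k₁e^(−k₁t) = k₂e^(−k₂t), giving t_opt = ln(k₂/k₁)/(k₂−k₁).
= ln(0.0433/1.81)/(0.0433−1.81) = ln(0.02392)/-1.767 = -3.733/-1.767 = 2.11 min.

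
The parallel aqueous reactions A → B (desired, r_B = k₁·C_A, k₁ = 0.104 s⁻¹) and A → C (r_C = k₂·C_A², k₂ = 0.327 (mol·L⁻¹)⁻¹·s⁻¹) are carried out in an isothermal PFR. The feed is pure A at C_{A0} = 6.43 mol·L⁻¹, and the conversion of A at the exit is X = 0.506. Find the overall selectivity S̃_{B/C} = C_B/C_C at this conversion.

C_A = C_{A0}(1−X) = 3.176 mol·L⁻¹.
Along a PFR/batch, dC_B/dC_A = −r_B/(r_B+r_C) = −k₁/(k₁+k₂·C_A).
Integrating from C_{A0} to C_A: C_B = (0.104/0.327)·ln[(0.104+0.327·6.43)/(0.104+0.327·3.18)] = 0.3180·ln(2.207/1.143) = 0.2093 mol·L⁻¹.
C_C = (C_{A0}−C_A)−C_B = 3.044 mol·L⁻¹; S̃_{B/C} = 0.2093/3.044 = 0.0688.

0.0688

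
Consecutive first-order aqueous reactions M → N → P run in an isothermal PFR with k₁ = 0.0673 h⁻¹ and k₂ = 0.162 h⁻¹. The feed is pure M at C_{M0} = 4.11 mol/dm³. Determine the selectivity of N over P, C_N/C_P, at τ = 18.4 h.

The intermediate concentration in a first-order A→B→C sequence is C_N = k₁C_{M0}(e^(−k₁τ) − e^(−k₂τ))/(k₂−k₁).
e^(−k₁τ) = e^(−0.0673×18.4) = e^(−1.238) = 0.2899; e^(−k₂τ) = e^(−2.981) = 0.05075.
C_N = 0.0673×4.11/(0.162−0.0673) × (0.2899−0.05075) = 2.921×0.2391 = 0.6984 mol/dm³.
C_M = C_{M0}e^(−k₁τ) = 1.191 mol/dm³, so C_P = C_{M0}−C_M−C_N = 2.220 mol/dm³; C_N/C_P = 0.315.

0.315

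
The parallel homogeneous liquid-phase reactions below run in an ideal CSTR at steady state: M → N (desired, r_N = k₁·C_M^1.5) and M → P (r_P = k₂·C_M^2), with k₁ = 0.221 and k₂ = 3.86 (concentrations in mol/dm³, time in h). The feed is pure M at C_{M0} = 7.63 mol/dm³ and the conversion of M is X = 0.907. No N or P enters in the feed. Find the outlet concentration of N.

0.440 mol/dm³

Exit C_M = C_{M0}(1−X) = 7.63×0.0930 = 0.7096 mol/dm³.
Rates in a CSTR are evaluated at the outlet concentration: r_N = 0.221×0.7096^1.5 = 0.1321, r_P = 3.86×0.7096^2 = 1.944.
Fraction of consumed M going to N: r_N/(r_N+r_P) = 0.06364.
C_N = 0.06364·C_{M0}·X = 0.06364×7.63×0.907 = 0.440 mol/dm³.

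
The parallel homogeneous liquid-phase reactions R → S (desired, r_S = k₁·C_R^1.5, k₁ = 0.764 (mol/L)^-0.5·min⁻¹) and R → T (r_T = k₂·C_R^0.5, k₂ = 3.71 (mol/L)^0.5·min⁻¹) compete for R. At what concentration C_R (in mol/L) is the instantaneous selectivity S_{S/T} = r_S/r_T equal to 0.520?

S_{S/T} = (k₁/k₂)·C_R ⇒ C_R = S·k₂/k₁.
= 0.520×3.71/0.764 = 2.53 mol/L.

2.53 mol/L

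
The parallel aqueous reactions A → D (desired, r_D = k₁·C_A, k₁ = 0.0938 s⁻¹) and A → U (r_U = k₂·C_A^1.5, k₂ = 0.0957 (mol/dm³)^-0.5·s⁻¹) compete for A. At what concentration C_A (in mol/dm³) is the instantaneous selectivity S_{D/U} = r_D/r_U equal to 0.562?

3.04 mol/dm³

S_{D/U} = (k₁/k₂)·C_A^-0.5 ⇒ C_A = (S·k₂/k₁)^(-2).
= (0.562×0.0957/0.0938)^(-2) = (0.5734)^(-2) = 3.04 mol/dm³.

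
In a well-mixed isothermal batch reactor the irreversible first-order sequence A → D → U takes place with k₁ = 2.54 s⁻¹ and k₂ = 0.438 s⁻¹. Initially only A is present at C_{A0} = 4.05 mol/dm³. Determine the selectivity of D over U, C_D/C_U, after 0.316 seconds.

12.4

For first-order series with pure A initially, C_D(t) = k₁C_{A0}/(k₂−k₁)·(e^(−k₁t) − e^(−k₂t)).
e^(−k₁t) = e^(−2.54×0.316) = e^(−0.8026) = 0.4481; e^(−k₂t) = e^(−0.1384) = 0.8707.
C_D = 2.54×4.05/(0.438−2.54) × (0.4481−0.8707) = (-4.894)×(-0.4226) = 2.068 mol/dm³.
C_A = C_{A0}e^(−k₁t) = 1.815 mol/dm³, so C_U = C_{A0}−C_A−C_D = 0.1669 mol/dm³; C_D/C_U = 12.4.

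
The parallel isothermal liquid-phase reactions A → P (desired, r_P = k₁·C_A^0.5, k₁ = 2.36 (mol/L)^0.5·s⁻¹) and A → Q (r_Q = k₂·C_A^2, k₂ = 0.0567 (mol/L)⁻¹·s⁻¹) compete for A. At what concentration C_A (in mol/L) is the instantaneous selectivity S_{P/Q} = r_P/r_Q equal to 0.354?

S_{P/Q} = (k₁/k₂)·C_A^-1.5 ⇒ C_A = (S·k₂/k₁)^(1/(-1.5)).
= (0.354×0.0567/2.36)^(-0.6667) = (0.008505)^(-0.6667) = 24.0 mol/L.

24.0 mol/L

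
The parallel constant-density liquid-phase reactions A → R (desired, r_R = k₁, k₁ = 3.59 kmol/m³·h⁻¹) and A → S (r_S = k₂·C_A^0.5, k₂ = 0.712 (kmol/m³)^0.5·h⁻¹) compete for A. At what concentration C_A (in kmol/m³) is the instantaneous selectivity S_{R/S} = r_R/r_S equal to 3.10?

2.65 kmol/m³

S_{R/S} = (k₁/k₂)·C_A^-0.5 ⇒ C_A = (S·k₂/k₁)^(-2).
= (3.10×0.712/3.59)^(-2) = (0.6148)^(-2) = 2.65 kmol/m³.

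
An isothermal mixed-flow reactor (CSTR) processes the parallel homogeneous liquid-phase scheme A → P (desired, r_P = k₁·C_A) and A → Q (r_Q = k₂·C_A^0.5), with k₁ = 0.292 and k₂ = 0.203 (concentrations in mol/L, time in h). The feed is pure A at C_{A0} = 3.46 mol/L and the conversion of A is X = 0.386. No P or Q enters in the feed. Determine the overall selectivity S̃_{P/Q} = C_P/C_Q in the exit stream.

Exit C_A = C_{A0}(1−X) = 3.46×0.614 = 2.124 mol/L.
In a CSTR the entire volume is at exit conditions, so r_P = 0.292×2.124 = 0.6203 and r_Q = 0.203×2.124^0.5 = 0.2959.
Overall selectivity = C_P/C_Q = r_Pτ/(r_Qτ) = r_P/r_Q = 2.10.

2.10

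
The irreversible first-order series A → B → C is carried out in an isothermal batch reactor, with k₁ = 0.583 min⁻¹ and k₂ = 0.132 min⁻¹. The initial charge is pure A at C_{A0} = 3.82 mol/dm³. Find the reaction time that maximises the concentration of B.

3.29 min

The intermediate peaks when r₁ = r₂, i.e. k₁e^(−k₁t) = k₂e^(−k₂t), giving t_opt = ln(k₂/k₁)/(k₂−k₁).
= ln(0.132/0.583)/(0.132−0.583) = ln(0.2264)/-0.4510 = -1.485/-0.4510 = 3.29 min.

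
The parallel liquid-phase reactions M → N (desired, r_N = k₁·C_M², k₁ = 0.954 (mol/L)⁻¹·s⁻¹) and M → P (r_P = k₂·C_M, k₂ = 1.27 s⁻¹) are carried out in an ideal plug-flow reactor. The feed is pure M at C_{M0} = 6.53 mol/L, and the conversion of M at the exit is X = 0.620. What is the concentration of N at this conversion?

C_M = C_{M0}(1−X) = 2.481 mol/L.
Along a PFR/batch, dC_P/dC_M = −r_P/(r_N+r_P) = −k₂/(k₂+k₁·C_M).
Integrating from C_{M0} to C_M: C_P = (1.27/0.954)·ln[(1.27+0.954·6.53)/(1.27+0.954·2.48)] = 1.331·ln(7.500/3.637) = 0.9633 mol/L.
Then C_N = (C_{M0}−C_M) − C_P = 4.049 − 0.9633 = 3.085 mol/L.

3.09 mol/L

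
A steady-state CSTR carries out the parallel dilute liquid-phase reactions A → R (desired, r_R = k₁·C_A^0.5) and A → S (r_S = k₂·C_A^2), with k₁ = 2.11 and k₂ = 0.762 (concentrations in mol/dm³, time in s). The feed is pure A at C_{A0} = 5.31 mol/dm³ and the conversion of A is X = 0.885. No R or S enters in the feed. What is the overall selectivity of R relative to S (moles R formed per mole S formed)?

Exit C_A = C_{A0}(1−X) = 5.31×0.115 = 0.6106 mol/dm³.
Rates in a CSTR are evaluated at the outlet concentration: r_R = 2.11×0.6106^0.5 = 1.649, r_S = 0.762×0.6106^2 = 0.2841.
Overall selectivity = C_R/C_S = r_Rτ/(r_Sτ) = r_R/r_S = 5.80.

5.80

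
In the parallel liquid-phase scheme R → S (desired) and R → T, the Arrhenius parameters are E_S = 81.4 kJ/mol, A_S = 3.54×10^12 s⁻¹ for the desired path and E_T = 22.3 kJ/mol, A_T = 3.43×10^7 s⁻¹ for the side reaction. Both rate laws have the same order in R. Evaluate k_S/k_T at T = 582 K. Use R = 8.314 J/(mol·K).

Since both paths have the same order in R, the concentration cancels and S_{S/T} = k_S/k_T = (A_S/A_T)·exp[(E_T−E_S)/(RT)].
(E_T−E_S)/(RT) = (22.3−81.4)×10³/(8.314×582) = -59100/4839 = -12.21.
k_S/k_T = (3.54×10^12/3.43×10^7)·exp(-12.21) = 1.032×10^5 × 4.961×10^-6 = 0.512.

0.512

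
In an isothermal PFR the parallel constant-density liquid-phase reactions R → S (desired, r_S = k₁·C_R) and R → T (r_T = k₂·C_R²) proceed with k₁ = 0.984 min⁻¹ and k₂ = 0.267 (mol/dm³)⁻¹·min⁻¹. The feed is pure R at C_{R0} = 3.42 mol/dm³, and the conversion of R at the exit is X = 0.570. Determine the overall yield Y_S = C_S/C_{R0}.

0.346

C_R = C_{R0}(1−X) = 1.471 mol/dm³.
Along a PFR/batch, dC_S/dC_R = −r_S/(r_S+r_T) = −k₁/(k₁+k₂·C_R).
Integrating from C_{R0} to C_R: C_S = (0.984/0.267)·ln[(0.984+0.267·3.42)/(0.984+0.267·1.47)] = 3.685·ln(1.897/1.377) = 1.182 mol/dm³.
Y_S = C_S/C_{R0} = 1.182/3.42 = 0.346.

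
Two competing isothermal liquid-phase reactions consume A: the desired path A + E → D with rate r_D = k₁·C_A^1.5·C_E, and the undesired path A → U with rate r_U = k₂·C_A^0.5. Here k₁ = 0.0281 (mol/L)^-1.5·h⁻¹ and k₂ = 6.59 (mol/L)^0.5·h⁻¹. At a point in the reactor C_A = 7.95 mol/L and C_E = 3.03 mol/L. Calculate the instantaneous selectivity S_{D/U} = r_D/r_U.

S_{D/U} = r_D/r_U = (k₁·C_A^1.5·C_E)/(k₂·C_A^0.5) = (k₁/k₂)·C_A·C_E.
= (0.0281×7.950^1.5×3.030) / (6.59×7.950^0.5) = 1.909/18.58 = 0.103.
Since the desired path is higher order in A, keeping C_A high (PFR or concentrated feed) favours D.

0.103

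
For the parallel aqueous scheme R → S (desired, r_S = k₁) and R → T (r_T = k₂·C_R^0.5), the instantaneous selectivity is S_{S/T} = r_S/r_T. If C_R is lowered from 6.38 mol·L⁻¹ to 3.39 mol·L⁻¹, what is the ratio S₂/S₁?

1.37

S_{S/T} = (k₁/k₂)·C_R^-0.5, so S₂/S₁ = (C_{R,2}/C_{R,1})^-0.5.
= (3.39/6.38)^(-0.5) = (0.5313)^(-0.5) = 1.37.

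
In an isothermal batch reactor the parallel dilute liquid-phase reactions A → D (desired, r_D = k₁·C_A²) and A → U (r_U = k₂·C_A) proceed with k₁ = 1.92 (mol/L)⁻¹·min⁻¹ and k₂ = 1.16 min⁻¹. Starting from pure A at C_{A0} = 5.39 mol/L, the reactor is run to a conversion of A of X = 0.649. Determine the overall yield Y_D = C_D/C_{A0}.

C_A = C_{A0}(1−X) = 1.892 mol/L.
Along a PFR/batch, dC_U/dC_A = −r_U/(r_D+r_U) = −k₂/(k₂+k₁·C_A).
Integrating from C_{A0} to C_A: C_U = (1.16/1.92)·ln[(1.16+1.92·5.39)/(1.16+1.92·1.89)] = 0.6042·ln(11.51/4.792) = 0.5293 mol/L.
Then C_D = (C_{A0}−C_A) − C_U = 3.498 − 0.5293 = 2.969 mol/L.
Y_D = C_D/C_{A0} = 2.969/5.39 = 0.551.

0.551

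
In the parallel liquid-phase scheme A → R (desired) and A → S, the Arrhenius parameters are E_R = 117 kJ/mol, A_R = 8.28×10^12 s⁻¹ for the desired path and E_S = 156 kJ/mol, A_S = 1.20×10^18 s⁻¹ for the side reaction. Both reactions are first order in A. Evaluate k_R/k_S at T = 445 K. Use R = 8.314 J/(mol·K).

k_R/k_S = (A_R/A_S)·exp[−(E_R−E_S)/(RT)] = (A_R/A_S)·exp[(E_S−E_R)/(RT)].
(E_S−E_R)/(RT) = (156−117)×10³/(8.314×445) = 39000/3700 = 10.54.
k_R/k_S = (8.28×10^12/1.20×10^18)·exp(10.54) = 6.900×10^-6 × 37847 = 0.261.

0.261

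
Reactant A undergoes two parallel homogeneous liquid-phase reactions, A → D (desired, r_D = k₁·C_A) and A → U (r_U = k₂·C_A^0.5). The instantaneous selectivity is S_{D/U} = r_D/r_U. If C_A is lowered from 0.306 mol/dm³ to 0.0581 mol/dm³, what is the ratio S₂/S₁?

S_{D/U} = (k₁/k₂)·C_A^0.5, so S₂/S₁ = (C_{A,2}/C_{A,1})^0.5.
= (0.0581/0.306)^0.5 = (0.1899)^0.5 = 0.436.

0.436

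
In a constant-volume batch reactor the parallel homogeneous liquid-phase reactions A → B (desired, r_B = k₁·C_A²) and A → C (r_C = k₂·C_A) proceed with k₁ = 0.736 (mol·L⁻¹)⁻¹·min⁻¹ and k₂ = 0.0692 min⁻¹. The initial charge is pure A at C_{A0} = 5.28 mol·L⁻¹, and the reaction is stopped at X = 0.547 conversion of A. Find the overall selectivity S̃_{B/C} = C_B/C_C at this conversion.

38.8

C_A = C_{A0}(1−X) = 2.392 mol·L⁻¹.
Along a PFR/batch, dC_C/dC_A = −r_C/(r_B+r_C) = −k₂/(k₂+k₁·C_A).
Integrating from C_{A0} to C_A: C_C = (0.0692/0.736)·ln[(0.0692+0.736·5.28)/(0.0692+0.736·2.39)] = 0.09402·ln(3.955/1.830) = 0.07249 mol·L⁻¹.
Then C_B = (C_{A0}−C_A) − C_C = 2.888 − 0.07249 = 2.816 mol·L⁻¹.
S̃_{B/C} = C_B/C_C = 2.816/0.07249 = 38.8.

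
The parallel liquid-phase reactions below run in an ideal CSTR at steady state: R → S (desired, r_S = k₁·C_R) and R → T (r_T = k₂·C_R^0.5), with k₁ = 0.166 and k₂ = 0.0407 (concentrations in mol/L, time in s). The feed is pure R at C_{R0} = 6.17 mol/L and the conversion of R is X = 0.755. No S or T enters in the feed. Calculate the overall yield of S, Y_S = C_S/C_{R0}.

Exit C_R = C_{R0}(1−X) = 6.17×0.245 = 1.512 mol/L.
In a CSTR the entire volume is at exit conditions, so r_S = 0.166×1.512 = 0.2509 and r_T = 0.0407×1.512^0.5 = 0.05004.
Fraction of consumed R going to S: r_S/(r_S+r_T) = 0.8337.
C_S = 0.8337·C_{R0}·X = 0.8337×6.17×0.755 = 3.88 mol/L; Y_S = C_S/C_{R0} = 0.629.

0.629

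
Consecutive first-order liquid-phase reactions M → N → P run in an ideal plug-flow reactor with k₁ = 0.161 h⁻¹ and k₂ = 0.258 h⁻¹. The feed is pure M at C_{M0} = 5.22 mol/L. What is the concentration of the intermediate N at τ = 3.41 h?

For first-order series with pure M initially, C_N(τ) = k₁C_{M0}/(k₂−k₁)·(e^(−k₁τ) − e^(−k₂τ)).
e^(−k₁τ) = e^(−0.161×3.41) = e^(−0.5490) = 0.5775; e^(−k₂τ) = e^(−0.8798) = 0.4149.
C_N = 0.161×5.22/(0.258−0.161) × (0.5775−0.4149) = 8.664×0.1626 = 1.409 mol/L.

1.41 mol/L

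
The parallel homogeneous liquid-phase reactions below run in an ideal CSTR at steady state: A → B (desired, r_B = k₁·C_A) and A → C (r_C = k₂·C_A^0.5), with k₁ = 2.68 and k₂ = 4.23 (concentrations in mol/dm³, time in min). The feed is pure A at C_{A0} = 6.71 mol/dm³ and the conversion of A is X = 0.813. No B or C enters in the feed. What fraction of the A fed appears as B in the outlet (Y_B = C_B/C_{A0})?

0.337

Exit C_A = C_{A0}(1−X) = 6.71×0.187 = 1.255 mol/dm³.
Rates in a CSTR are evaluated at the outlet concentration: r_B = 2.68×1.255 = 3.363, r_C = 4.23×1.255^0.5 = 4.738.
Fraction of consumed A going to B: r_B/(r_B+r_C) = 0.4151.
C_B = 0.4151·C_{A0}·X = 0.4151×6.71×0.813 = 2.26 mol/dm³; Y_B = C_B/C_{A0} = 0.337.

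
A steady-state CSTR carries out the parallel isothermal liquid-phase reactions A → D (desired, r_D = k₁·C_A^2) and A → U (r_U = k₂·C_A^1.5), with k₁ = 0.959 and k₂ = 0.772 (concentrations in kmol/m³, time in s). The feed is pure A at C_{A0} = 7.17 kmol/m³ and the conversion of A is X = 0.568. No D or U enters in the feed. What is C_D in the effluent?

Exit C_A = C_{A0}(1−X) = 7.17×0.432 = 3.097 kmol/m³.
Rates in a CSTR are evaluated at the outlet concentration: r_D = 0.959×3.097^2 = 9.201, r_U = 0.772×3.097^1.5 = 4.208.
Fraction of consumed A going to D: r_D/(r_D+r_U) = 0.6862.
C_D = 0.6862·C_{A0}·X = 0.6862×7.17×0.568 = 2.79 kmol/m³.

2.79 kmol/m³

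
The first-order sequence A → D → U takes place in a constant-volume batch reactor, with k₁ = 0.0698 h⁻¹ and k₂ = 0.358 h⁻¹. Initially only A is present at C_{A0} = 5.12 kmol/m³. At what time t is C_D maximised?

For first-order series the maximum of C_D occurs at t_opt = ln(k₂/k₁)/(k₂−k₁).
= ln(0.358/0.0698)/(0.358−0.0698) = ln(5.129)/0.2882 = 1.635/0.2882 = 5.67 h.

5.67 h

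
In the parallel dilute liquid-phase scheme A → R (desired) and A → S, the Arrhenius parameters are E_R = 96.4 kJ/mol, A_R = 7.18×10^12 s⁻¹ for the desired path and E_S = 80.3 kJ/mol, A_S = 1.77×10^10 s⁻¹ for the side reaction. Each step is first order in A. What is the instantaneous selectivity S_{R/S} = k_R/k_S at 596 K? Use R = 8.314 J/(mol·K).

15.7

k_R/k_S = (A_R/A_S)·exp[−(E_R−E_S)/(RT)] = (A_R/A_S)·exp[(E_S−E_R)/(RT)].
(E_S−E_R)/(RT) = (80.3−96.4)×10³/(8.314×596) = -16100/4955 = -3.249.
k_R/k_S = (7.18×10^12/1.77×10^10)·exp(-3.249) = 405.6 × 0.03881 = 15.7.
Since E_R > E_S, raising the temperature improves selectivity toward R.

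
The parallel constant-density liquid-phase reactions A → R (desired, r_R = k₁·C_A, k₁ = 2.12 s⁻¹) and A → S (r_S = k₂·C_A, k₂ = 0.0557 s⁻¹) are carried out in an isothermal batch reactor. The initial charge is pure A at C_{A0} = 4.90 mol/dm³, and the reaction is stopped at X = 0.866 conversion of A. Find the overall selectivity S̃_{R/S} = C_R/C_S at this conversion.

38.1

C_A = C_{A0}(1−X) = 0.6566 mol/dm³.
Both paths are first order in A, so the instantaneous fraction to R is constant: dC_R/d(−C_A) = k₁/(k₁+k₂) = 0.9744.
C_R = 0.9744·(C_{A0}−C_A) = 0.9744×4.243 = 4.13 mol/dm³.
C_S = (C_{A0}−C_A)−C_R = 0.1086 mol/dm³; S̃_{R/S} = 4.135/0.1086 = 38.1.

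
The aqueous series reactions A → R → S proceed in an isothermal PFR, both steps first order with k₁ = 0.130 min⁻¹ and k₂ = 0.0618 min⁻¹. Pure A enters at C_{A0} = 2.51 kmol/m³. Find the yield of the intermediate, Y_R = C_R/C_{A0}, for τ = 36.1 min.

The intermediate concentration in a first-order A→B→C sequence is C_R = k₁C_{A0}(e^(−k₁τ) − e^(−k₂τ))/(k₂−k₁).
e^(−k₁τ) = e^(−0.130×36.1) = e^(−4.693) = 0.009159; e^(−k₂τ) = e^(−2.231) = 0.1074.
C_R = 0.130×2.51/(0.0618−0.130) × (0.009159−0.1074) = (-4.784)×(-0.09826) = 0.4701 kmol/m³.
Y_R = C_R/C_{A0} = 0.4701/2.51 = 0.187.

0.187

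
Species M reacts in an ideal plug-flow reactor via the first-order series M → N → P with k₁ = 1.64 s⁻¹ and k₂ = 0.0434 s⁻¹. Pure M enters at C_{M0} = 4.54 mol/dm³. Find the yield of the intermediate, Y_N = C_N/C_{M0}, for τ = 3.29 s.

Solving the coupled first-order balances gives C_N(τ) = [k₁/(k₂−k₁)]·C_{M0}·(e^(−k₁τ) − e^(−k₂τ)).
e^(−k₁τ) = e^(−1.64×3.29) = e^(−5.396) = 0.004536; e^(−k₂τ) = e^(−0.1428) = 0.8669.
C_N = 1.64×4.54/(0.0434−1.64) × (0.004536−0.8669) = (-4.663)×(-0.8624) = 4.022 mol/dm³.
Y_N = C_N/C_{M0} = 4.022/4.54 = 0.886.

0.886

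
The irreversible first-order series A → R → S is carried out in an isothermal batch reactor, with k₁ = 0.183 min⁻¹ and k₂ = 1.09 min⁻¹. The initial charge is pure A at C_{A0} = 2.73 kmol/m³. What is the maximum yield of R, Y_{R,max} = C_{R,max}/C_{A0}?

0.117

Evaluating C_R at t_opt = ln(k₂/k₁)/(k₂−k₁) gives C_{R,max}/C_{A0} = (k₁/k₂)^[k₂/(k₂−k₁)].
= (0.183/1.09)^(1.09/(1.09−0.183)) = (0.1679)^(1.202) = 0.1171.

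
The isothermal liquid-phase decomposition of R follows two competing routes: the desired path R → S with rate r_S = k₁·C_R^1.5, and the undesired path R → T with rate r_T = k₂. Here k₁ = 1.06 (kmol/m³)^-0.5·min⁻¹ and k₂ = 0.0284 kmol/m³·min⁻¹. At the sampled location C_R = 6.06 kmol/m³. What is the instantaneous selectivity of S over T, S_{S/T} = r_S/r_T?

S_{S/T} = r_S/r_T = (k₁·C_R^1.5)/(k₂) = (k₁/k₂)·C_R^1.5.
= (1.06×6.060^1.5) / (0.0284) = 15.81/0.02840 = 557.

557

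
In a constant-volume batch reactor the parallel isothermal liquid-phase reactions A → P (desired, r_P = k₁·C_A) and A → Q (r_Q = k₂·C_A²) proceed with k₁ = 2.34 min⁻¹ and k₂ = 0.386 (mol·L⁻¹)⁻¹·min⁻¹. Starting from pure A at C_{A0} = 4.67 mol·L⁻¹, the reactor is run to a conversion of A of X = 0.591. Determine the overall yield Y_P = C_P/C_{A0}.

C_A = C_{A0}(1−X) = 1.910 mol·L⁻¹.
Along a PFR/batch, dC_P/dC_A = −r_P/(r_P+r_Q) = −k₁/(k₁+k₂·C_A).
Integrating from C_{A0} to C_A: C_P = (2.34/0.386)·ln[(2.34+0.386·4.67)/(2.34+0.386·1.91)] = 6.062·ln(4.143/3.077) = 1.802 mol·L⁻¹.
Y_P = C_P/C_{A0} = 1.802/4.67 = 0.386.

0.386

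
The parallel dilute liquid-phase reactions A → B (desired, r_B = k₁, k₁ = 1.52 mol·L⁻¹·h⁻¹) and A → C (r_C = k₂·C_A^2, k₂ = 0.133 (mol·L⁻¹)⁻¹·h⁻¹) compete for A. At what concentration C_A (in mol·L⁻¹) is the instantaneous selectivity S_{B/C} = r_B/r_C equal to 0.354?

S_{B/C} = (k₁/k₂)·C_A^-2 ⇒ C_A = (S·k₂/k₁)^(-0.5).
= (0.354×0.133/1.52)^(-0.5) = (0.03097)^(-0.5) = 5.68 mol·L⁻¹.

5.68 mol·L⁻¹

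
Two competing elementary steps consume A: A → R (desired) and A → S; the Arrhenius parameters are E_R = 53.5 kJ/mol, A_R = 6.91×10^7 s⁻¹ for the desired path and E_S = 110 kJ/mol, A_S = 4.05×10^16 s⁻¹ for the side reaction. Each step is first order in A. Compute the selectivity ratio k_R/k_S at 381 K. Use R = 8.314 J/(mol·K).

0.0951

Since both paths have the same order in A, the concentration cancels and S_{R/S} = k_R/k_S = (A_R/A_S)·exp[(E_S−E_R)/(RT)].
(E_S−E_R)/(RT) = (110−53.5)×10³/(8.314×381) = 56500/3168 = 17.84.
k_R/k_S = (6.91×10^7/4.05×10^16)·exp(17.84) = 1.706×10^-9 × 5.576×10^7 = 0.0951.
Since E_R < E_S, lowering the temperature improves selectivity toward R.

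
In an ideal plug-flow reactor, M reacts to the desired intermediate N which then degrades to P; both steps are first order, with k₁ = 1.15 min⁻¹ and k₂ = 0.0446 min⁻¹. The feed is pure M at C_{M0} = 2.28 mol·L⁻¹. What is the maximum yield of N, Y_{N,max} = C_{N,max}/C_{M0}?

For a first-order series the maximum intermediate yield is C_{N,max}/C_{M0} = (k₁/k₂)^[k₂/(k₂−k₁)].
= (1.15/0.0446)^(0.0446/(0.0446−1.15)) = (25.78)^(-0.04035) = 0.8771.

0.877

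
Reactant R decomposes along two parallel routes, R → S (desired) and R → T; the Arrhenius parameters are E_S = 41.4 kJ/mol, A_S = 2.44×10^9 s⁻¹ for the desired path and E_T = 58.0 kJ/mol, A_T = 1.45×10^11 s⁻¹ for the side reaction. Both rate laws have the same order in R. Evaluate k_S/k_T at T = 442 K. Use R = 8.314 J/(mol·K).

1.54

Since both paths have the same order in R, the concentration cancels and S_{S/T} = k_S/k_T = (A_S/A_T)·exp[(E_T−E_S)/(RT)].
(E_T−E_S)/(RT) = (58.0−41.4)×10³/(8.314×442) = 16600/3675 = 4.517.
k_S/k_T = (2.44×10^9/1.45×10^11)·exp(4.517) = 0.01683 × 91.58 = 1.54.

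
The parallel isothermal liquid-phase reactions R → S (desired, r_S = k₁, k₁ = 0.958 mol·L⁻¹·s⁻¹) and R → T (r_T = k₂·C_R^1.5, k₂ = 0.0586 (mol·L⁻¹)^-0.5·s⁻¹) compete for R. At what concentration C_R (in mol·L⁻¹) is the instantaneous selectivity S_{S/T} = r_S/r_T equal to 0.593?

9.13 mol·L⁻¹

S_{S/T} = (k₁/k₂)·C_R^-1.5 ⇒ C_R = (S·k₂/k₁)^(1/(-1.5)).
= (0.593×0.0586/0.958)^(-0.6667) = (0.03627)^(-0.6667) = 9.13 mol·L⁻¹.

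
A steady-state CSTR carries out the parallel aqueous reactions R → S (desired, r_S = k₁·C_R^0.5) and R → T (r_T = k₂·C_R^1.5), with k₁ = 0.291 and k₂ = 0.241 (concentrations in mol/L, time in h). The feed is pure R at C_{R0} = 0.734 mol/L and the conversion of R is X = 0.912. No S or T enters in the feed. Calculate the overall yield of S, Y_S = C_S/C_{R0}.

0.866

Exit C_R = C_{R0}(1−X) = 0.734×0.0880 = 0.06459 mol/L.
In a CSTR the entire volume is at exit conditions, so r_S = 0.291×0.06459^0.5 = 0.07396 and r_T = 0.241×0.06459^1.5 = 0.003956.
Fraction of consumed R going to S: r_S/(r_S+r_T) = 0.9492.
C_S = 0.9492·C_{R0}·X = 0.9492×0.734×0.912 = 0.635 mol/L; Y_S = C_S/C_{R0} = 0.866.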